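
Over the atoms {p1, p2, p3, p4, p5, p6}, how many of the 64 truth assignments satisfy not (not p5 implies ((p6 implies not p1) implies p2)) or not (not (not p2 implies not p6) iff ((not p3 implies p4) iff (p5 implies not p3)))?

Initial set: {(not (not p5 implies ((p6 implies not p1) implies p2)) or not (not (not p2 implies not p6) iff ((not p3 implies p4) iff (p5 implies not p3))))}.
(not (not p5 implies ((p6 implies not p1) implies p2)) or not (not (not p2 implies not p6) iff ((not p3 implies p4) iff (p5 implies not p3)))): β-rule — branch into not (not p5 implies ((p6 implies not p1) implies p2))  //  not (not (not p2 implies not p6) iff ((not p3 implies p4) iff (p5 implies not p3))).
  branch 1 (add not (not p5 implies ((p6 implies not p1) implies p2))):
    not (not p5 implies ((p6 implies not p1) implies p2)): α-rule — add not p5, not ((p6 implies not p1) implies p2).
    not ((p6 implies not p1) implies p2): α-rule — add (p6 implies not p1), not p2.
    (p6 implies not p1): β-rule — branch into not p6  //  not p1.
      branch 1.1 (add not p6):
        ○ open, literals {p2=0, p5=0, p6=0}.
      branch 1.2 (add not p1):
        ○ open, literals {p1=0, p2=0, p5=0}.
  branch 2 (add not (not (not p2 implies not p6) iff ((not p3 implies p4) iff (p5 implies not p3)))):
    not (not (not p2 implies not p6) iff ((not p3 implies p4) iff (p5 implies not p3))): β-rule — branch into not (not p2 implies not p6), not ((not p3 implies p4) iff (p5 implies not p3))  //  not not (not p2 implies not p6), ((not p3 implies p4) iff (p5 implies not p3)).
      branch 2.1 (add not (not p2 implies not p6), not ((not p3 implies p4) iff (p5 implies not p3))):
        not (not p2 implies not p6): α-rule — add not p2, not not p6.
        not ((not p3 implies p4) iff (p5 implies not p3)): β-rule — branch into (not p3 implies p4), not (p5 implies not p3)  //  not (not p3 implies p4), (p5 implies not p3).
          branch 2.1.1 (add (not p3 implies p4), not (p5 implies not p3)):
            not (p5 implies not p3): α-rule — add p5, not not p3.
            (not p3 implies p4): β-rule — branch into not not p3  //  p4.
              branch 2.1.1.1 (add not not p3):
                ○ open, literals {p2=0, p3=1, p5=1, p6=1}.
              branch 2.1.1.2 (add p4):
                ○ open, literals {p2=0, p3=1, p4=1, p5=1, p6=1}.
          branch 2.1.2 (add not (not p3 implies p4), (p5 implies not p3)):
            not (not p3 implies p4): α-rule — add not p3, not p4.
            (p5 implies not p3): β-rule — branch into not p5  //  not p3.
              branch 2.1.2.1 (add not p5):
                ○ open, literals {p2=0, p3=0, p4=0, p5=0, p6=1}.
              branch 2.1.2.2 (add not p3):
                ○ open, literals {p2=0, p3=0, p4=0, p6=1}.
      branch 2.2 (add not not (not p2 implies not p6), ((not p3 implies p4) iff (p5 implies not p3))):
        not not (not p2 implies not p6): β-rule — branch into not not p2  //  not p6.
          branch 2.2.1 (add not not p2):
            ((not p3 implies p4) iff (p5 implies not p3)): β-rule — branch into (not p3 implies p4), (p5 implies not p3)  //  not (not p3 implies p4), not (p5 implies not p3).
              branch 2.2.1.1 (add (not p3 implies p4), (p5 implies not p3)):
                (not p3 implies p4): β-rule — branch into not not p3  //  p4.
                  branch 2.2.1.1.1 (add not not p3):
                    (p5 implies not p3): β-rule — branch into not p5  //  not p3.
                      branch 2.2.1.1.1.1 (add not p5):
                        ○ open, literals {p2=1, p3=1, p5=0}.
                      branch 2.2.1.1.1.2 (add not p3):
                        × closes — contains both p3 and not p3.
                  branch 2.2.1.1.2 (add p4):
                    (p5 implies not p3): β-rule — branch into not p5  //  not p3.
                      branch 2.2.1.1.2.1 (add not p5):
                        ○ open, literals {p2=1, p4=1, p5=0}.
                      branch 2.2.1.1.2.2 (add not p3):
                        ○ open, literals {p2=1, p3=0, p4=1}.
              branch 2.2.1.2 (add not (not p3 implies p4), not (p5 implies not p3)):
                not (not p3 implies p4): α-rule — add not p3, not p4.
                not (p5 implies not p3): α-rule — add p5, not not p3.
                × closes — contains both p3 and not p3.
          branch 2.2.2 (add not p6):
            ((not p3 implies p4) iff (p5 implies not p3)): β-rule — branch into (not p3 implies p4), (p5 implies not p3)  //  not (not p3 implies p4), not (p5 implies not p3).
              branch 2.2.2.1 (add (not p3 implies p4), (p5 implies not p3)):
                (not p3 implies p4): β-rule — branch into not not p3  //  p4.
                  branch 2.2.2.1.1 (add not not p3):
                    (p5 implies not p3): β-rule — branch into not p5  //  not p3.
                      branch 2.2.2.1.1.1 (add not p5):
                        ○ open, literals {p3=1, p5=0, p6=0}.
                      branch 2.2.2.1.1.2 (add not p3):
                        × closes — contains both p3 and not p3.
                  branch 2.2.2.1.2 (add p4):
                    (p5 implies not p3): β-rule — branch into not p5  //  not p3.
                      branch 2.2.2.1.2.1 (add not p5):
                        ○ open, literals {p4=1, p5=0, p6=0}.
                      branch 2.2.2.1.2.2 (add not p3):
                        ○ open, literals {p3=0, p4=1, p6=0}.
              branch 2.2.2.2 (add not (not p3 implies p4), not (p5 implies not p3)):
                not (not p3 implies p4): α-rule — add not p3, not p4.
                not (p5 implies not p3): α-rule — add p5, not not p3.
                × closes — contains both p3 and not p3.
4 branches closed, 12 open.
Each open branch fixes some atoms; the unmentioned ones are free. Counting distinct full assignments: branch {p2=0, p5=0, p6=0} (p1, p3, p4) contributes 8 new; branch {p1=0, p2=0, p5=0} (p3, p4, p6) contributes 4 new; branch {p2=0, p3=1, p5=1, p6=1} (p1, p4) contributes 4 new; branch {p2=0, p3=1, p4=1, p5=1, p6=1} (p1) contributes 0 new; branch {p2=0, p3=0, p4=0, p5=0, p6=1} (p1) contributes 1 new; branch {p2=0, p3=0, p4=0, p6=1} (p1, p5) contributes 2 new; branch {p2=1, p3=1, p5=0} (p1, p4, p6) contributes 8 new; branch {p2=1, p4=1, p5=0} (p1, p3, p6) contributes 4 new; branch {p2=1, p3=0, p4=1} (p1, p5, p6) contributes 4 new; branch {p3=1, p5=0, p6=0} (p1, p2, p4) contributes 0 new; branch {p4=1, p5=0, p6=0} (p1, p2, p3) contributes 0 new; branch {p3=0, p4=1, p6=0} (p1, p2, p5) contributes 2 new. Total: 37.

37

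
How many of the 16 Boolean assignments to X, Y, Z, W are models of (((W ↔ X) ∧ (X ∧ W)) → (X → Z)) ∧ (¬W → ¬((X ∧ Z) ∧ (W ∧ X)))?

Initial set: {((((W ↔ X) ∧ (X ∧ W)) → (X → Z)) ∧ (¬W → ¬((X ∧ Z) ∧ (W ∧ X))))}.
((((W ↔ X) ∧ (X ∧ W)) → (X → Z)) ∧ (¬W → ¬((X ∧ Z) ∧ (W ∧ X)))): α-rule — add (((W ↔ X) ∧ (X ∧ W)) → (X → Z)), (¬W → ¬((X ∧ Z) ∧ (W ∧ X))).
(((W ↔ X) ∧ (X ∧ W)) → (X → Z)): β-rule — branch into ¬((W ↔ X) ∧ (X ∧ W))  //  (X → Z).
  branch 1 (add ¬((W ↔ X) ∧ (X ∧ W))):
    (¬W → ¬((X ∧ Z) ∧ (W ∧ X))): β-rule — branch into ¬¬W  //  ¬((X ∧ Z) ∧ (W ∧ X)).
      branch 1.1 (add ¬¬W):
        ¬((W ↔ X) ∧ (X ∧ W)): β-rule — branch into ¬(W ↔ X)  //  ¬(X ∧ W).
          branch 1.1.1 (add ¬(W ↔ X)):
            ¬(W ↔ X): β-rule — branch into W, ¬X  //  ¬W, X.
              branch 1.1.1.1 (add W, ¬X):
                ○ open, literals {W=1, X=0}.
              branch 1.1.1.2 (add ¬W, X):
                × closes — contains both W and ¬W.
          branch 1.1.2 (add ¬(X ∧ W)):
            ¬(X ∧ W): β-rule — branch into ¬X  //  ¬W.
              branch 1.1.2.1 (add ¬X):
                ○ open, literals {W=1, X=0}.
              branch 1.1.2.2 (add ¬W):
                × closes — contains both W and ¬W.
      branch 1.2 (add ¬((X ∧ Z) ∧ (W ∧ X))):
        ¬((W ↔ X) ∧ (X ∧ W)): β-rule — branch into ¬(W ↔ X)  //  ¬(X ∧ W).
          branch 1.2.1 (add ¬(W ↔ X)):
            ¬((X ∧ Z) ∧ (W ∧ X)): β-rule — branch into ¬(X ∧ Z)  //  ¬(W ∧ X).
              branch 1.2.1.1 (add ¬(X ∧ Z)):
                ¬(W ↔ X): β-rule — branch into W, ¬X  //  ¬W, X.
                  branch 1.2.1.1.1 (add W, ¬X):
                    ¬(X ∧ Z): β-rule — branch into ¬X  //  ¬Z.
                      branch 1.2.1.1.1.1 (add ¬X):
                        ○ open, literals {W=1, X=0}.
                      branch 1.2.1.1.1.2 (add ¬Z):
                        ○ open, literals {W=1, X=0, Z=0}.
                  branch 1.2.1.1.2 (add ¬W, X):
                    ¬(X ∧ Z): β-rule — branch into ¬X  //  ¬Z.
                      branch 1.2.1.1.2.1 (add ¬X):
                        × closes — contains both X and ¬X.
                      branch 1.2.1.1.2.2 (add ¬Z):
                        ○ open, literals {W=0, X=1, Z=0}.
              branch 1.2.1.2 (add ¬(W ∧ X)):
                ¬(W ↔ X): β-rule — branch into W, ¬X  //  ¬W, X.
                  branch 1.2.1.2.1 (add W, ¬X):
                    ¬(W ∧ X): β-rule — branch into ¬W  //  ¬X.
                      branch 1.2.1.2.1.1 (add ¬W):
                        × closes — contains both W and ¬W.
                      branch 1.2.1.2.1.2 (add ¬X):
                        ○ open, literals {W=1, X=0}.
                  branch 1.2.1.2.2 (add ¬W, X):
                    ¬(W ∧ X): β-rule — branch into ¬W  //  ¬X.
                      branch 1.2.1.2.2.1 (add ¬W):
                        ○ open, literals {W=0, X=1}.
                      branch 1.2.1.2.2.2 (add ¬X):
                        × closes — contains both X and ¬X.
          branch 1.2.2 (add ¬(X ∧ W)):
            ¬((X ∧ Z) ∧ (W ∧ X)): β-rule — branch into ¬(X ∧ Z)  //  ¬(W ∧ X).
              branch 1.2.2.1 (add ¬(X ∧ Z)):
                ¬(X ∧ W): β-rule — branch into ¬X  //  ¬W.
                  branch 1.2.2.1.1 (add ¬X):
                    ¬(X ∧ Z): β-rule — branch into ¬X  //  ¬Z.
                      branch 1.2.2.1.1.1 (add ¬X):
                        ○ open, literals {X=0}.
                      branch 1.2.2.1.1.2 (add ¬Z):
                        ○ open, literals {X=0, Z=0}.
                  branch 1.2.2.1.2 (add ¬W):
                    ¬(X ∧ Z): β-rule — branch into ¬X  //  ¬Z.
                      branch 1.2.2.1.2.1 (add ¬X):
                        ○ open, literals {W=0, X=0}.
                      branch 1.2.2.1.2.2 (add ¬Z):
                        ○ open, literals {W=0, Z=0}.
              branch 1.2.2.2 (add ¬(W ∧ X)):
                ¬(X ∧ W): β-rule — branch into ¬X  //  ¬W.
                  branch 1.2.2.2.1 (add ¬X):
                    ¬(W ∧ X): β-rule — branch into ¬W  //  ¬X.
                      branch 1.2.2.2.1.1 (add ¬W):
                        ○ open, literals {W=0, X=0}.
                      branch 1.2.2.2.1.2 (add ¬X):
                        ○ open, literals {X=0}.
                  branch 1.2.2.2.2 (add ¬W):
                    ¬(W ∧ X): β-rule — branch into ¬W  //  ¬X.
                      branch 1.2.2.2.2.1 (add ¬W):
                        ○ open, literals {W=0}.
                      branch 1.2.2.2.2.2 (add ¬X):
                        ○ open, literals {W=0, X=0}.
  branch 2 (add (X → Z)):
    (¬W → ¬((X ∧ Z) ∧ (W ∧ X))): β-rule — branch into ¬¬W  //  ¬((X ∧ Z) ∧ (W ∧ X)).
      branch 2.1 (add ¬¬W):
        (X → Z): β-rule — branch into ¬X  //  Z.
          branch 2.1.1 (add ¬X):
            ○ open, literals {W=1, X=0}.
          branch 2.1.2 (add Z):
            ○ open, literals {W=1, Z=1}.
      branch 2.2 (add ¬((X ∧ Z) ∧ (W ∧ X))):
        (X → Z): β-rule — branch into ¬X  //  Z.
          branch 2.2.1 (add ¬X):
            ¬((X ∧ Z) ∧ (W ∧ X)): β-rule — branch into ¬(X ∧ Z)  //  ¬(W ∧ X).
              branch 2.2.1.1 (add ¬(X ∧ Z)):
                ¬(X ∧ Z): β-rule — branch into ¬X  //  ¬Z.
                  branch 2.2.1.1.1 (add ¬X):
                    ○ open, literals {X=0}.
                  branch 2.2.1.1.2 (add ¬Z):
                    ○ open, literals {X=0, Z=0}.
              branch 2.2.1.2 (add ¬(W ∧ X)):
                ¬(W ∧ X): β-rule — branch into ¬W  //  ¬X.
                  branch 2.2.1.2.1 (add ¬W):
                    ○ open, literals {W=0, X=0}.
                  branch 2.2.1.2.2 (add ¬X):
                    ○ open, literals {X=0}.
          branch 2.2.2 (add Z):
            ¬((X ∧ Z) ∧ (W ∧ X)): β-rule — branch into ¬(X ∧ Z)  //  ¬(W ∧ X).
              branch 2.2.2.1 (add ¬(X ∧ Z)):
                ¬(X ∧ Z): β-rule — branch into ¬X  //  ¬Z.
                  branch 2.2.2.1.1 (add ¬X):
                    ○ open, literals {X=0, Z=1}.
                  branch 2.2.2.1.2 (add ¬Z):
                    × closes — contains both Z and ¬Z.
              branch 2.2.2.2 (add ¬(W ∧ X)):
                ¬(W ∧ X): β-rule — branch into ¬W  //  ¬X.
                  branch 2.2.2.2.1 (add ¬W):
                    ○ open, literals {W=0, Z=1}.
                  branch 2.2.2.2.2 (add ¬X):
                    ○ open, literals {X=0, Z=1}.
6 branches closed, 24 open.
Each open branch fixes some atoms; the unmentioned ones are free. Counting distinct full assignments: branch {W=1, X=0} (Y, Z) contributes 4 new; branch {W=1, X=0} (Y, Z) contributes 0 new; branch {W=1, X=0} (Y, Z) contributes 0 new; branch {W=1, X=0, Z=0} (Y) contributes 0 new; branch {W=0, X=1, Z=0} (Y) contributes 2 new; branch {W=1, X=0} (Y, Z) contributes 0 new; branch {W=0, X=1} (Y, Z) contributes 2 new; branch {X=0} (Y, Z, W) contributes 4 new; branch {X=0, Z=0} (Y, W) contributes 0 new; branch {W=0, X=0} (Y, Z) contributes 0 new; branch {W=0, Z=0} (X, Y) contributes 0 new; branch {W=0, X=0} (Y, Z) contributes 0 new; branch {X=0} (Y, Z, W) contributes 0 new; branch {W=0} (X, Y, Z) contributes 0 new; branch {W=0, X=0} (Y, Z) contributes 0 new; branch {W=1, X=0} (Y, Z) contributes 0 new; branch {W=1, Z=1} (X, Y) contributes 2 new; branch {X=0} (Y, Z, W) contributes 0 new; branch {X=0, Z=0} (Y, W) contributes 0 new; branch {W=0, X=0} (Y, Z) contributes 0 new; branch {X=0} (Y, Z, W) contributes 0 new; branch {X=0, Z=1} (Y, W) contributes 0 new; branch {W=0, Z=1} (X, Y) contributes 0 new; branch {X=0, Z=1} (Y, W) contributes 0 new. Total: 14.

14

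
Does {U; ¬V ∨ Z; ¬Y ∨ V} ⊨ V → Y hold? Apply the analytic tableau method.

Initial set: {U; (¬V ∨ Z); (¬Y ∨ V); ¬(V → Y)}.
¬(V → Y): α-rule — add V, ¬Y.
(¬V ∨ Z): β-rule — branch into ¬V  //  Z.
  branch 1 (add ¬V):
    × closes — contains both V and ¬V.
  branch 2 (add Z):
    (¬Y ∨ V): β-rule — branch into ¬Y  //  V.
      branch 2.1 (add ¬Y):
        ○ open, literals {U=T, V=T, Y=F, Z=T}.
      branch 2.2 (add V):
        ○ open, literals {U=T, V=T, Y=F, Z=T}.
1 branch closed, 2 open.
An open branch gives a countermodel: U=T, V=T, Y=F, Z=T (unmentioned atoms arbitrary); the premises hold there but the conclusion fails.

No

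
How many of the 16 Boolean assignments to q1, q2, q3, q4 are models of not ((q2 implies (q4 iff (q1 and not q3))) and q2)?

Initial set: {not ((q2 implies (q4 iff (q1 and not q3))) and q2)}.
not ((q2 implies (q4 iff (q1 and not q3))) and q2): β-rule — branch into not (q2 implies (q4 iff (q1 and not q3)))  //  not q2.
  branch 1 (add not (q2 implies (q4 iff (q1 and not q3)))):
    not (q2 implies (q4 iff (q1 and not q3))): α-rule — add q2, not (q4 iff (q1 and not q3)).
    not (q4 iff (q1 and not q3)): β-rule — branch into q4, not (q1 and not q3)  //  not q4, (q1 and not q3).
      branch 1.1 (add q4, not (q1 and not q3)):
        not (q1 and not q3): β-rule — branch into not q1  //  not not q3.
          branch 1.1.1 (add not q1):
            ○ open, literals {q1=F, q2=T, q4=T}.
          branch 1.1.2 (add not not q3):
            ○ open, literals {q2=T, q3=T, q4=T}.
      branch 1.2 (add not q4, (q1 and not q3)):
        (q1 and not q3): α-rule — add q1, not q3.
        ○ open, literals {q1=T, q2=T, q3=F, q4=F}.
  branch 2 (add not q2):
    ○ open, literals {q2=F}.
0 branches closed, 4 open.
Each open branch fixes some atoms; the unmentioned ones are free. Counting distinct full assignments: branch {q1=F, q2=T, q4=T} (q3) contributes 2 new; branch {q2=T, q3=T, q4=T} (q1) contributes 1 new; branch {q1=T, q2=T, q3=F, q4=F} (none free) contributes 1 new; branch {q2=F} (q1, q3, q4) contributes 8 new. Total: 12.

12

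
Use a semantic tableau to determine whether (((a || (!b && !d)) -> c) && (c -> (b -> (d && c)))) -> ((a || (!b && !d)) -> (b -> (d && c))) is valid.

Assume the negation and expand:
Initial set: {F ((((a || (!b && !d)) -> c) && (c -> (b -> (d && c)))) -> ((a || (!b && !d)) -> (b -> (d && c))))}.
F ((((a || (!b && !d)) -> c) && (c -> (b -> (d && c)))) -> ((a || (!b && !d)) -> (b -> (d && c)))): α-rule — add T (((a || (!b && !d)) -> c) && (c -> (b -> (d && c)))), F ((a || (!b && !d)) -> (b -> (d && c))).
T (((a || (!b && !d)) -> c) && (c -> (b -> (d && c)))): α-rule — add T ((a || (!b && !d)) -> c), T (c -> (b -> (d && c))).
F ((a || (!b && !d)) -> (b -> (d && c))): α-rule — add T (a || (!b && !d)), F (b -> (d && c)).
F (b -> (d && c)): α-rule — add T b, F (d && c).
T ((a || (!b && !d)) -> c): β-rule — branch into F (a || (!b && !d))  //  T c.
  branch 1 (add F (a || (!b && !d))):
    F (a || (!b && !d)): α-rule — add F a, F (!b && !d).
    T (c -> (b -> (d && c))): β-rule — branch into F c  //  T (b -> (d && c)).
      branch 1.1 (add F c):
        T (a || (!b && !d)): β-rule — branch into T a  //  T (!b && !d).
          branch 1.1.1 (add T a):
            × closes — contains both a and !a.
          branch 1.1.2 (add T (!b && !d)):
            T (!b && !d): α-rule — add T !b, T !d.
            × closes — contains both b and !b.
      branch 1.2 (add T (b -> (d && c))):
        T (a || (!b && !d)): β-rule — branch into T a  //  T (!b && !d).
          branch 1.2.1 (add T a):
            × closes — contains both a and !a.
          branch 1.2.2 (add T (!b && !d)):
            T (!b && !d): α-rule — add T !b, T !d.
            × closes — contains both b and !b.
  branch 2 (add T c):
    T (c -> (b -> (d && c))): β-rule — branch into F c  //  T (b -> (d && c)).
      branch 2.1 (add F c):
        × closes — contains both c and !c.
      branch 2.2 (add T (b -> (d && c))):
        T (a || (!b && !d)): β-rule — branch into T a  //  T (!b && !d).
          branch 2.2.1 (add T a):
            F (d && c): β-rule — branch into F d  //  F c.
              branch 2.2.1.1 (add F d):
                T (b -> (d && c)): β-rule — branch into F b  //  T (d && c).
                  branch 2.2.1.1.1 (add F b):
                    × closes — contains both b and !b.
                  branch 2.2.1.1.2 (add T (d && c)):
                    T (d && c): α-rule — add T d, T c.
                    × closes — contains both d and !d.
              branch 2.2.1.2 (add F c):
                × closes — contains both c and !c.
          branch 2.2.2 (add T (!b && !d)):
            T (!b && !d): α-rule — add T !b, T !d.
            × closes — contains both b and !b.
All 9 branches close.
Every branch closed, so the negation is unsatisfiable and the formula is valid.

Valid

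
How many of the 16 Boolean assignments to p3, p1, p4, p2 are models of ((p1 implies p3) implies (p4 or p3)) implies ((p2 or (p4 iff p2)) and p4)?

6

Initial set: {T (((p1 implies p3) implies (p4 or p3)) implies ((p2 or (p4 iff p2)) and p4))}.
T (((p1 implies p3) implies (p4 or p3)) implies ((p2 or (p4 iff p2)) and p4)): β-rule — branch into F ((p1 implies p3) implies (p4 or p3))  //  T ((p2 or (p4 iff p2)) and p4).
  branch 1 (add F ((p1 implies p3) implies (p4 or p3))):
    F ((p1 implies p3) implies (p4 or p3)): α-rule — add T (p1 implies p3), F (p4 or p3).
    F (p4 or p3): α-rule — add F p4, F p3.
    T (p1 implies p3): β-rule — branch into F p1  //  T p3.
      branch 1.1 (add F p1):
        ○ open, literals {p1=0, p3=0, p4=0}.
      branch 1.2 (add T p3):
        × closes — contains both p3 and not p3.
  branch 2 (add T ((p2 or (p4 iff p2)) and p4)):
    T ((p2 or (p4 iff p2)) and p4): α-rule — add T (p2 or (p4 iff p2)), T p4.
    T (p2 or (p4 iff p2)): β-rule — branch into T p2  //  T (p4 iff p2).
      branch 2.1 (add T p2):
        ○ open, literals {p2=1, p4=1}.
      branch 2.2 (add T (p4 iff p2)):
        T (p4 iff p2): β-rule — branch into T p4, T p2  //  F p4, F p2.
          branch 2.2.1 (add T p4, T p2):
            ○ open, literals {p2=1, p4=1}.
          branch 2.2.2 (add F p4, F p2):
            × closes — contains both p4 and not p4.
2 branches closed, 3 open.
Each open branch fixes some atoms; the unmentioned ones are free. Counting distinct full assignments: branch {p1=0, p3=0, p4=0} (p2) contributes 2 new; branch {p2=1, p4=1} (p3, p1) contributes 4 new; branch {p2=1, p4=1} (p3, p1) contributes 0 new. Total: 6.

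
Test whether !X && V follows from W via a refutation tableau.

Initial set: {W; !(!X && V)}.
!(!X && V): β-rule — branch into !!X  //  !V.
  branch 1 (add !!X):
    ○ open, literals {W=true, X=true}.
  branch 2 (add !V):
    ○ open, literals {V=false, W=true}.
0 branches closed, 2 open.
An open branch gives a countermodel: W=true, X=true (unmentioned atoms arbitrary); the premises hold there but the conclusion fails.

No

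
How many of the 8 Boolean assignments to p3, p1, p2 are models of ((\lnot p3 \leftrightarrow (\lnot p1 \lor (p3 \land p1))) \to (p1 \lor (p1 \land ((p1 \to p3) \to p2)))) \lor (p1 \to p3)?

Initial set: {(((\lnot p3 \leftrightarrow (\lnot p1 \lor (p3 \land p1))) \to (p1 \lor (p1 \land ((p1 \to p3) \to p2)))) \lor (p1 \to p3))}.
(((\lnot p3 \leftrightarrow (\lnot p1 \lor (p3 \land p1))) \to (p1 \lor (p1 \land ((p1 \to p3) \to p2)))) \lor (p1 \to p3)): β-rule — branch into ((\lnot p3 \leftrightarrow (\lnot p1 \lor (p3 \land p1))) \to (p1 \lor (p1 \land ((p1 \to p3) \to p2))))  //  (p1 \to p3).
  branch 1 (add ((\lnot p3 \leftrightarrow (\lnot p1 \lor (p3 \land p1))) \to (p1 \lor (p1 \land ((p1 \to p3) \to p2))))):
    ((\lnot p3 \leftrightarrow (\lnot p1 \lor (p3 \land p1))) \to (p1 \lor (p1 \land ((p1 \to p3) \to p2)))): β-rule — branch into \lnot (\lnot p3 \leftrightarrow (\lnot p1 \lor (p3 \land p1)))  //  (p1 \lor (p1 \land ((p1 \to p3) \to p2))).
      branch 1.1 (add \lnot (\lnot p3 \leftrightarrow (\lnot p1 \lor (p3 \land p1)))):
        \lnot (\lnot p3 \leftrightarrow (\lnot p1 \lor (p3 \land p1))): β-rule — branch into \lnot p3, \lnot (\lnot p1 \lor (p3 \land p1))  //  \lnot \lnot p3, (\lnot p1 \lor (p3 \land p1)).
          branch 1.1.1 (add \lnot p3, \lnot (\lnot p1 \lor (p3 \land p1))):
            \lnot (\lnot p1 \lor (p3 \land p1)): α-rule — add \lnot \lnot p1, \lnot (p3 \land p1).
            \lnot (p3 \land p1): β-rule — branch into \lnot p3  //  \lnot p1.
              branch 1.1.1.1 (add \lnot p3):
                ○ open, literals {p1=T, p3=F}.
              branch 1.1.1.2 (add \lnot p1):
                × closes — contains both p1 and \lnot p1.
          branch 1.1.2 (add \lnot \lnot p3, (\lnot p1 \lor (p3 \land p1))):
            (\lnot p1 \lor (p3 \land p1)): β-rule — branch into \lnot p1  //  (p3 \land p1).
              branch 1.1.2.1 (add \lnot p1):
                ○ open, literals {p1=F, p3=T}.
              branch 1.1.2.2 (add (p3 \land p1)):
                (p3 \land p1): α-rule — add p3, p1.
                ○ open, literals {p1=T, p3=T}.
      branch 1.2 (add (p1 \lor (p1 \land ((p1 \to p3) \to p2)))):
        (p1 \lor (p1 \land ((p1 \to p3) \to p2))): β-rule — branch into p1  //  (p1 \land ((p1 \to p3) \to p2)).
          branch 1.2.1 (add p1):
            ○ open, literals {p1=T}.
          branch 1.2.2 (add (p1 \land ((p1 \to p3) \to p2))):
            (p1 \land ((p1 \to p3) \to p2)): α-rule — add p1, ((p1 \to p3) \to p2).
            ((p1 \to p3) \to p2): β-rule — branch into \lnot (p1 \to p3)  //  p2.
              branch 1.2.2.1 (add \lnot (p1 \to p3)):
                \lnot (p1 \to p3): α-rule — add p1, \lnot p3.
                ○ open, literals {p1=T, p3=F}.
              branch 1.2.2.2 (add p2):
                ○ open, literals {p1=T, p2=T}.
  branch 2 (add (p1 \to p3)):
    (p1 \to p3): β-rule — branch into \lnot p1  //  p3.
      branch 2.1 (add \lnot p1):
        ○ open, literals {p1=F}.
      branch 2.2 (add p3):
        ○ open, literals {p3=T}.
1 branch closed, 8 open.
Each open branch fixes some atoms; the unmentioned ones are free. Counting distinct full assignments: branch {p1=T, p3=F} (p2) contributes 2 new; branch {p1=F, p3=T} (p2) contributes 2 new; branch {p1=T, p3=T} (p2) contributes 2 new; branch {p1=T} (p3, p2) contributes 0 new; branch {p1=T, p3=F} (p2) contributes 0 new; branch {p1=T, p2=T} (p3) contributes 0 new; branch {p1=F} (p3, p2) contributes 2 new; branch {p3=T} (p1, p2) contributes 0 new. Total: 8.

8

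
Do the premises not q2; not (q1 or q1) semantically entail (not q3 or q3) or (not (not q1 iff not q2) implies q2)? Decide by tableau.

Initial set: {not q2; not (q1 or q1); not ((not q3 or q3) or (not (not q1 iff not q2) implies q2))}.
not (q1 or q1): α-rule — add not q1, not q1.
not ((not q3 or q3) or (not (not q1 iff not q2) implies q2)): α-rule — add not (not q3 or q3), not (not (not q1 iff not q2) implies q2).
not (not q3 or q3): α-rule — add not not q3, not q3.
× closes — contains both q3 and not q3.
All 1 branch closes.
Every branch closed, so the premises entail the conclusion.

Yes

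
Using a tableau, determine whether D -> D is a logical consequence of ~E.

Yes

Initial set: {~E; ~(D -> D)}.
~(D -> D): α-rule — add D, ~D.
× closes — contains both D and ~D.
All 1 branch closes.
Every branch closed, so the premises entail the conclusion.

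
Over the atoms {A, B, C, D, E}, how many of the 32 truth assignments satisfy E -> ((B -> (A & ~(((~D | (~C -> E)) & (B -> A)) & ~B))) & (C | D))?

25

Initial set: {(E -> ((B -> (A & ~(((~D | (~C -> E)) & (B -> A)) & ~B))) & (C | D)))}.
(E -> ((B -> (A & ~(((~D | (~C -> E)) & (B -> A)) & ~B))) & (C | D))): β-rule — branch into ~E  //  ((B -> (A & ~(((~D | (~C -> E)) & (B -> A)) & ~B))) & (C | D)).
  branch 1 (add ~E):
    ○ open, literals {E=false}.
  branch 2 (add ((B -> (A & ~(((~D | (~C -> E)) & (B -> A)) & ~B))) & (C | D))):
    ((B -> (A & ~(((~D | (~C -> E)) & (B -> A)) & ~B))) & (C | D)): α-rule — add (B -> (A & ~(((~D | (~C -> E)) & (B -> A)) & ~B))), (C | D).
    (B -> (A & ~(((~D | (~C -> E)) & (B -> A)) & ~B))): β-rule — branch into ~B  //  (A & ~(((~D | (~C -> E)) & (B -> A)) & ~B)).
      branch 2.1 (add ~B):
        (C | D): β-rule — branch into C  //  D.
          branch 2.1.1 (add C):
            ○ open, literals {B=false, C=true}.
          branch 2.1.2 (add D):
            ○ open, literals {B=false, D=true}.
      branch 2.2 (add (A & ~(((~D | (~C -> E)) & (B -> A)) & ~B))):
        (A & ~(((~D | (~C -> E)) & (B -> A)) & ~B)): α-rule — add A, ~(((~D | (~C -> E)) & (B -> A)) & ~B).
        (C | D): β-rule — branch into C  //  D.
          branch 2.2.1 (add C):
            ~(((~D | (~C -> E)) & (B -> A)) & ~B): β-rule — branch into ~((~D | (~C -> E)) & (B -> A))  //  ~~B.
              branch 2.2.1.1 (add ~((~D | (~C -> E)) & (B -> A))):
                ~((~D | (~C -> E)) & (B -> A)): β-rule — branch into ~(~D | (~C -> E))  //  ~(B -> A).
                  branch 2.2.1.1.1 (add ~(~D | (~C -> E))):
                    ~(~D | (~C -> E)): α-rule — add ~~D, ~(~C -> E).
                    ~(~C -> E): α-rule — add ~C, ~E.
                    × closes — contains both C and ~C.
                  branch 2.2.1.1.2 (add ~(B -> A)):
                    ~(B -> A): α-rule — add B, ~A.
                    × closes — contains both A and ~A.
              branch 2.2.1.2 (add ~~B):
                ○ open, literals {A=true, B=true, C=true}.
          branch 2.2.2 (add D):
            ~(((~D | (~C -> E)) & (B -> A)) & ~B): β-rule — branch into ~((~D | (~C -> E)) & (B -> A))  //  ~~B.
              branch 2.2.2.1 (add ~((~D | (~C -> E)) & (B -> A))):
                ~((~D | (~C -> E)) & (B -> A)): β-rule — branch into ~(~D | (~C -> E))  //  ~(B -> A).
                  branch 2.2.2.1.1 (add ~(~D | (~C -> E))):
                    ~(~D | (~C -> E)): α-rule — add ~~D, ~(~C -> E).
                    ~(~C -> E): α-rule — add ~C, ~E.
                    ○ open, literals {A=true, C=false, D=true, E=false}.
                  branch 2.2.2.1.2 (add ~(B -> A)):
                    ~(B -> A): α-rule — add B, ~A.
                    × closes — contains both A and ~A.
              branch 2.2.2.2 (add ~~B):
                ○ open, literals {A=true, B=true, D=true}.
3 branches closed, 6 open.
Each open branch fixes some atoms; the unmentioned ones are free. Counting distinct full assignments: branch {E=false} (A, B, C, D) contributes 16 new; branch {B=false, C=true} (A, D, E) contributes 4 new; branch {B=false, D=true} (A, C, E) contributes 2 new; branch {A=true, B=true, C=true} (D, E) contributes 2 new; branch {A=true, C=false, D=true, E=false} (B) contributes 0 new; branch {A=true, B=true, D=true} (C, E) contributes 1 new. Total: 25.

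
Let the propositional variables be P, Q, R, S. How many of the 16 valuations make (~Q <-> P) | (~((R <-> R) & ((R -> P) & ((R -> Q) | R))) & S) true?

Initial set: {((~Q <-> P) | (~((R <-> R) & ((R -> P) & ((R -> Q) | R))) & S))}.
((~Q <-> P) | (~((R <-> R) & ((R -> P) & ((R -> Q) | R))) & S)): β-rule — branch into (~Q <-> P)  //  (~((R <-> R) & ((R -> P) & ((R -> Q) | R))) & S).
  branch 1 (add (~Q <-> P)):
    (~Q <-> P): β-rule — branch into ~Q, P  //  ~~Q, ~P.
      branch 1.1 (add ~Q, P):
        ○ open, literals {P=true, Q=false}.
      branch 1.2 (add ~~Q, ~P):
        ○ open, literals {P=false, Q=true}.
  branch 2 (add (~((R <-> R) & ((R -> P) & ((R -> Q) | R))) & S)):
    (~((R <-> R) & ((R -> P) & ((R -> Q) | R))) & S): α-rule — add ~((R <-> R) & ((R -> P) & ((R -> Q) | R))), S.
    ~((R <-> R) & ((R -> P) & ((R -> Q) | R))): β-rule — branch into ~(R <-> R)  //  ~((R -> P) & ((R -> Q) | R)).
      branch 2.1 (add ~(R <-> R)):
        ~(R <-> R): β-rule — branch into R, ~R  //  ~R, R.
          branch 2.1.1 (add R, ~R):
            × closes — contains both R and ~R.
          branch 2.1.2 (add ~R, R):
            × closes — contains both R and ~R.
      branch 2.2 (add ~((R -> P) & ((R -> Q) | R))):
        ~((R -> P) & ((R -> Q) | R)): β-rule — branch into ~(R -> P)  //  ~((R -> Q) | R).
          branch 2.2.1 (add ~(R -> P)):
            ~(R -> P): α-rule — add R, ~P.
            ○ open, literals {P=false, R=true, S=true}.
          branch 2.2.2 (add ~((R -> Q) | R)):
            ~((R -> Q) | R): α-rule — add ~(R -> Q), ~R.
            ~(R -> Q): α-rule — add R, ~Q.
            × closes — contains both R and ~R.
3 branches closed, 3 open.
Each open branch fixes some atoms; the unmentioned ones are free. Counting distinct full assignments: branch {P=true, Q=false} (R, S) contributes 4 new; branch {P=false, Q=true} (R, S) contributes 4 new; branch {P=false, R=true, S=true} (Q) contributes 1 new. Total: 9.

9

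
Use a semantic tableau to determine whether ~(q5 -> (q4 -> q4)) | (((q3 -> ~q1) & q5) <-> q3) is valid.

Not valid

Assume the negation and expand:
Initial set: {~(~(q5 -> (q4 -> q4)) | (((q3 -> ~q1) & q5) <-> q3))}.
~(~(q5 -> (q4 -> q4)) | (((q3 -> ~q1) & q5) <-> q3)): α-rule — add ~~(q5 -> (q4 -> q4)), ~(((q3 -> ~q1) & q5) <-> q3).
~~(q5 -> (q4 -> q4)): β-rule — branch into ~q5  //  (q4 -> q4).
  branch 1 (add ~q5):
    ~(((q3 -> ~q1) & q5) <-> q3): β-rule — branch into ((q3 -> ~q1) & q5), ~q3  //  ~((q3 -> ~q1) & q5), q3.
      branch 1.1 (add ((q3 -> ~q1) & q5), ~q3):
        ((q3 -> ~q1) & q5): α-rule — add (q3 -> ~q1), q5.
        × closes — contains both q5 and ~q5.
      branch 1.2 (add ~((q3 -> ~q1) & q5), q3):
        ~((q3 -> ~q1) & q5): β-rule — branch into ~(q3 -> ~q1)  //  ~q5.
          branch 1.2.1 (add ~(q3 -> ~q1)):
            ~(q3 -> ~q1): α-rule — add q3, ~~q1.
            ○ open, literals {q1=T, q3=T, q5=F}.
          branch 1.2.2 (add ~q5):
            ○ open, literals {q3=T, q5=F}.
  branch 2 (add (q4 -> q4)):
    ~(((q3 -> ~q1) & q5) <-> q3): β-rule — branch into ((q3 -> ~q1) & q5), ~q3  //  ~((q3 -> ~q1) & q5), q3.
      branch 2.1 (add ((q3 -> ~q1) & q5), ~q3):
        ((q3 -> ~q1) & q5): α-rule — add (q3 -> ~q1), q5.
        (q4 -> q4): β-rule — branch into ~q4  //  q4.
          branch 2.1.1 (add ~q4):
            (q3 -> ~q1): β-rule — branch into ~q3  //  ~q1.
              branch 2.1.1.1 (add ~q3):
                ○ open, literals {q3=F, q4=F, q5=T}.
              branch 2.1.1.2 (add ~q1):
                ○ open, literals {q1=F, q3=F, q4=F, q5=T}.
          branch 2.1.2 (add q4):
            (q3 -> ~q1): β-rule — branch into ~q3  //  ~q1.
              branch 2.1.2.1 (add ~q3):
                ○ open, literals {q3=F, q4=T, q5=T}.
              branch 2.1.2.2 (add ~q1):
                ○ open, literals {q1=F, q3=F, q4=T, q5=T}.
      branch 2.2 (add ~((q3 -> ~q1) & q5), q3):
        (q4 -> q4): β-rule — branch into ~q4  //  q4.
          branch 2.2.1 (add ~q4):
            ~((q3 -> ~q1) & q5): β-rule — branch into ~(q3 -> ~q1)  //  ~q5.
              branch 2.2.1.1 (add ~(q3 -> ~q1)):
                ~(q3 -> ~q1): α-rule — add q3, ~~q1.
                ○ open, literals {q1=T, q3=T, q4=F}.
              branch 2.2.1.2 (add ~q5):
                ○ open, literals {q3=T, q4=F, q5=F}.
          branch 2.2.2 (add q4):
            ~((q3 -> ~q1) & q5): β-rule — branch into ~(q3 -> ~q1)  //  ~q5.
              branch 2.2.2.1 (add ~(q3 -> ~q1)):
                ~(q3 -> ~q1): α-rule — add q3, ~~q1.
                ○ open, literals {q1=T, q3=T, q4=T}.
              branch 2.2.2.2 (add ~q5):
                ○ open, literals {q3=T, q4=T, q5=F}.
1 branch closed, 10 open.
An open branch gives a countermodel: q1=T, q3=T, q5=F (unmentioned atoms arbitrary); under it the original formula is false.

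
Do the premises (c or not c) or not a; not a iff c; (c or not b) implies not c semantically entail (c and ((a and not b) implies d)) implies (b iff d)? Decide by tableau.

Yes

Initial set: {T ((c or not c) or not a); T (not a iff c); T ((c or not b) implies not c); F ((c and ((a and not b) implies d)) implies (b iff d))}.
F ((c and ((a and not b) implies d)) implies (b iff d)): α-rule — add T (c and ((a and not b) implies d)), F (b iff d).
T (c and ((a and not b) implies d)): α-rule — add T c, T ((a and not b) implies d).
T ((c or not c) or not a): β-rule — branch into T (c or not c)  //  T not a.
  branch 1 (add T (c or not c)):
    T (not a iff c): β-rule — branch into T not a, T c  //  F not a, F c.
      branch 1.1 (add T not a, T c):
        T ((c or not b) implies not c): β-rule — branch into F (c or not b)  //  T not c.
          branch 1.1.1 (add F (c or not b)):
            F (c or not b): α-rule — add F c, F not b.
            × closes — contains both c and not c.
          branch 1.1.2 (add T not c):
            × closes — contains both c and not c.
      branch 1.2 (add F not a, F c):
        × closes — contains both c and not c.
  branch 2 (add T not a):
    T (not a iff c): β-rule — branch into T not a, T c  //  F not a, F c.
      branch 2.1 (add T not a, T c):
        T ((c or not b) implies not c): β-rule — branch into F (c or not b)  //  T not c.
          branch 2.1.1 (add F (c or not b)):
            F (c or not b): α-rule — add F c, F not b.
            × closes — contains both c and not c.
          branch 2.1.2 (add T not c):
            × closes — contains both c and not c.
      branch 2.2 (add F not a, F c):
        × closes — contains both a and not a.
All 6 branches close.
Every branch closed, so the premises entail the conclusion.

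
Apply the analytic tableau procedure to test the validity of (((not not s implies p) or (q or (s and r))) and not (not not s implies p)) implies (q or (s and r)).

Valid

Assume the negation and expand:
Initial set: {F ((((not not s implies p) or (q or (s and r))) and not (not not s implies p)) implies (q or (s and r)))}.
F ((((not not s implies p) or (q or (s and r))) and not (not not s implies p)) implies (q or (s and r))): α-rule — add T (((not not s implies p) or (q or (s and r))) and not (not not s implies p)), F (q or (s and r)).
T (((not not s implies p) or (q or (s and r))) and not (not not s implies p)): α-rule — add T ((not not s implies p) or (q or (s and r))), T not (not not s implies p).
F (q or (s and r)): α-rule — add F q, F (s and r).
T not (not not s implies p): α-rule — add T not not s, F p.
T not not s: drop double negation, giving T s.
T ((not not s implies p) or (q or (s and r))): β-rule — branch into T (not not s implies p)  //  T (q or (s and r)).
  branch 1 (add T (not not s implies p)):
    F (s and r): β-rule — branch into F s  //  F r.
      branch 1.1 (add F s):
        × closes — contains both s and not s.
      branch 1.2 (add F r):
        T (not not s implies p): β-rule — branch into F not not s  //  T p.
          branch 1.2.1 (add F not not s):
            F not not s: drop double negation, giving F s.
            × closes — contains both s and not s.
          branch 1.2.2 (add T p):
            × closes — contains both p and not p.
  branch 2 (add T (q or (s and r))):
    F (s and r): β-rule — branch into F s  //  F r.
      branch 2.1 (add F s):
        × closes — contains both s and not s.
      branch 2.2 (add F r):
        T (q or (s and r)): β-rule — branch into T q  //  T (s and r).
          branch 2.2.1 (add T q):
            × closes — contains both q and not q.
          branch 2.2.2 (add T (s and r)):
            T (s and r): α-rule — add T s, T r.
            × closes — contains both r and not r.
All 6 branches close.
Every branch closed, so the negation is unsatisfiable and the formula is valid.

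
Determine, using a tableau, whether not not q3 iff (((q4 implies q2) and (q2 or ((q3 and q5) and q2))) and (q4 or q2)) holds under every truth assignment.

Assume the negation and expand:
Initial set: {not (not not q3 iff (((q4 implies q2) and (q2 or ((q3 and q5) and q2))) and (q4 or q2)))}.
not (not not q3 iff (((q4 implies q2) and (q2 or ((q3 and q5) and q2))) and (q4 or q2))): β-rule — branch into not not q3, not (((q4 implies q2) and (q2 or ((q3 and q5) and q2))) and (q4 or q2))  //  not not not q3, (((q4 implies q2) and (q2 or ((q3 and q5) and q2))) and (q4 or q2)).
  branch 1 (add not not q3, not (((q4 implies q2) and (q2 or ((q3 and q5) and q2))) and (q4 or q2))):
    not not q3: drop double negation, giving q3.
    not (((q4 implies q2) and (q2 or ((q3 and q5) and q2))) and (q4 or q2)): β-rule — branch into not ((q4 implies q2) and (q2 or ((q3 and q5) and q2)))  //  not (q4 or q2).
      branch 1.1 (add not ((q4 implies q2) and (q2 or ((q3 and q5) and q2)))):
        not ((q4 implies q2) and (q2 or ((q3 and q5) and q2))): β-rule — branch into not (q4 implies q2)  //  not (q2 or ((q3 and q5) and q2)).
          branch 1.1.1 (add not (q4 implies q2)):
            not (q4 implies q2): α-rule — add q4, not q2.
            ○ open, literals {q2=false, q3=true, q4=true}.
          branch 1.1.2 (add not (q2 or ((q3 and q5) and q2))):
            not (q2 or ((q3 and q5) and q2)): α-rule — add not q2, not ((q3 and q5) and q2).
            not ((q3 and q5) and q2): β-rule — branch into not (q3 and q5)  //  not q2.
              branch 1.1.2.1 (add not (q3 and q5)):
                not (q3 and q5): β-rule — branch into not q3  //  not q5.
                  branch 1.1.2.1.1 (add not q3):
                    × closes — contains both q3 and not q3.
                  branch 1.1.2.1.2 (add not q5):
                    ○ open, literals {q2=false, q3=true, q5=false}.
              branch 1.1.2.2 (add not q2):
                ○ open, literals {q2=false, q3=true}.
      branch 1.2 (add not (q4 or q2)):
        not (q4 or q2): α-rule — add not q4, not q2.
        ○ open, literals {q2=false, q3=true, q4=false}.
  branch 2 (add not not not q3, (((q4 implies q2) and (q2 or ((q3 and q5) and q2))) and (q4 or q2))):
    not not not q3: drop double negation, giving not q3.
    (((q4 implies q2) and (q2 or ((q3 and q5) and q2))) and (q4 or q2)): α-rule — add ((q4 implies q2) and (q2 or ((q3 and q5) and q2))), (q4 or q2).
    ((q4 implies q2) and (q2 or ((q3 and q5) and q2))): α-rule — add (q4 implies q2), (q2 or ((q3 and q5) and q2)).
    (q4 or q2): β-rule — branch into q4  //  q2.
      branch 2.1 (add q4):
        (q4 implies q2): β-rule — branch into not q4  //  q2.
          branch 2.1.1 (add not q4):
            × closes — contains both q4 and not q4.
          branch 2.1.2 (add q2):
            (q2 or ((q3 and q5) and q2)): β-rule — branch into q2  //  ((q3 and q5) and q2).
              branch 2.1.2.1 (add q2):
                ○ open, literals {q2=true, q3=false, q4=true}.
              branch 2.1.2.2 (add ((q3 and q5) and q2)):
                ((q3 and q5) and q2): α-rule — add (q3 and q5), q2.
                (q3 and q5): α-rule — add q3, q5.
                × closes — contains both q3 and not q3.
      branch 2.2 (add q2):
        (q4 implies q2): β-rule — branch into not q4  //  q2.
          branch 2.2.1 (add not q4):
            (q2 or ((q3 and q5) and q2)): β-rule — branch into q2  //  ((q3 and q5) and q2).
              branch 2.2.1.1 (add q2):
                ○ open, literals {q2=true, q3=false, q4=false}.
              branch 2.2.1.2 (add ((q3 and q5) and q2)):
                ((q3 and q5) and q2): α-rule — add (q3 and q5), q2.
                (q3 and q5): α-rule — add q3, q5.
                × closes — contains both q3 and not q3.
          branch 2.2.2 (add q2):
            (q2 or ((q3 and q5) and q2)): β-rule — branch into q2  //  ((q3 and q5) and q2).
              branch 2.2.2.1 (add q2):
                ○ open, literals {q2=true, q3=false}.
              branch 2.2.2.2 (add ((q3 and q5) and q2)):
                ((q3 and q5) and q2): α-rule — add (q3 and q5), q2.
                (q3 and q5): α-rule — add q3, q5.
                × closes — contains both q3 and not q3.
5 branches closed, 7 open.
An open branch gives a countermodel: q2=false, q3=true, q4=true (unmentioned atoms arbitrary); under it the original formula is false.

Not valid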